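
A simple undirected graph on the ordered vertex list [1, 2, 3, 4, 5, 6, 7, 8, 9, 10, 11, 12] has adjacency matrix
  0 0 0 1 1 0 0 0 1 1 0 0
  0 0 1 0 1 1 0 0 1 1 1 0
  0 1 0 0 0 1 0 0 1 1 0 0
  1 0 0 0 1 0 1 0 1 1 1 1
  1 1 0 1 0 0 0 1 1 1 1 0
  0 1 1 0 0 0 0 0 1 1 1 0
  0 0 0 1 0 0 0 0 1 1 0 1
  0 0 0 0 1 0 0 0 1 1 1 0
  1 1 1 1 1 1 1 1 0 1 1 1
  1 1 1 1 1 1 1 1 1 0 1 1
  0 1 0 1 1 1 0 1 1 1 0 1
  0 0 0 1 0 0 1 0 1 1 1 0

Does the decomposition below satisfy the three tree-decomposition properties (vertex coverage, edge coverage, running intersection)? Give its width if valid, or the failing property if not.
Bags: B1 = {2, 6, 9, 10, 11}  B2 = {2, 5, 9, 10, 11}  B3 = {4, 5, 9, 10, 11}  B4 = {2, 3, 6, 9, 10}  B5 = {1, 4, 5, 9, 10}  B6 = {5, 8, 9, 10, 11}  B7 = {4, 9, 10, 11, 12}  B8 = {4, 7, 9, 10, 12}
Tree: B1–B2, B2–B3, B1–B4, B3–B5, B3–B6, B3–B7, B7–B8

Yes; width 4.

Checking the three conditions: (i) the bags cover all of {1, 2, 3, 4, 5, 6, 7, 8, 9, 10, 11, 12}; (ii) for each edge, some bag contains both endpoints; (iii) the bags containing any fixed vertex form a subtree. All hold, so the decomposition is valid with width 5 − 1 = 4.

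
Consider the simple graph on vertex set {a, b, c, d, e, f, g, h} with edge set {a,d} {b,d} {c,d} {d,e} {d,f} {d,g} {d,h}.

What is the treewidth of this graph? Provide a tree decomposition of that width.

Each bag holds 2 vertices, so the decomposition has width 1, which upper-bounds the treewidth. Since G has at least one edge (e.g. d–f), it is not an edgeless graph, so tw(G) ≥ 1. Combining the bounds, tw(G) = 1.

Treewidth 1.
One such decomposition:
Bags: B1 = {d, f}  B2 = {d, g}  B3 = {d, h}  B4 = {d, e}  B5 = {a, d}  B6 = {b, d}  B7 = {c, d}
Tree: B1–B2, B1–B3, B2–B4, B4–B5, B4–B6, B2–B7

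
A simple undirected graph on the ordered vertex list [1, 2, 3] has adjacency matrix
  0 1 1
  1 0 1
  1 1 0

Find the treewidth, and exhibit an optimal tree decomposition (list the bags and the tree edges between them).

With just one bag of size 3, the width is 3 − 1 = 2, so tw(G) ≤ 2. On the other hand G contains the 3-clique {1, 2, 3}. A clique must lie in a single bag of any decomposition, so no decomposition can have width below 2. Combining the bounds, tw(G) = 2.

Treewidth 2.
One such decomposition:
Bags: B1 = {1, 2, 3}
Tree: (single bag)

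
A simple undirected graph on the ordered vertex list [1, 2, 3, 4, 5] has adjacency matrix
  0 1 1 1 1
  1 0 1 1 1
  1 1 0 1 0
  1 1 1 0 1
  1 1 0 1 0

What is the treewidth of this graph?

3

A width-3 tree decomposition is:
Bags: B1 = {1, 2, 4, 5}  B2 = {1, 2, 3, 4}
Tree: B1–B2
Every bag has size at most 4, so the width is 4 − 1 = 3 and tw(G) ≤ 3. Conversely, {1, 2, 3, 4} is a clique of size 4, and the vertices of any clique must share a bag in every tree decomposition; so some bag has ≥ 4 vertices and tw(G) ≥ 3. Hence tw(G) = 3 exactly.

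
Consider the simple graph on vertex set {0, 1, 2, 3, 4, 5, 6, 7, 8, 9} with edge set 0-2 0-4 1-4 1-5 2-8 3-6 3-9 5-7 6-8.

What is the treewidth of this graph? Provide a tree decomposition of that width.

Treewidth 1.
One such decomposition:
Bags: B1 = {3, 9}  B2 = {3, 6}  B3 = {6, 8}  B4 = {2, 8}  B5 = {0, 2}  B6 = {0, 4}  B7 = {1, 4}  B8 = {1, 5}  B9 = {5, 7}
Tree: B1–B2, B2–B3, B3–B4, B4–B5, B5–B6, B6–B7, B7–B8, B8–B9

Each bag holds 2 vertices, so the decomposition has width 1, which upper-bounds the treewidth. Any graph with an edge has treewidth ≥ 1, and G has the edge 9–3. Combining the bounds, tw(G) = 1.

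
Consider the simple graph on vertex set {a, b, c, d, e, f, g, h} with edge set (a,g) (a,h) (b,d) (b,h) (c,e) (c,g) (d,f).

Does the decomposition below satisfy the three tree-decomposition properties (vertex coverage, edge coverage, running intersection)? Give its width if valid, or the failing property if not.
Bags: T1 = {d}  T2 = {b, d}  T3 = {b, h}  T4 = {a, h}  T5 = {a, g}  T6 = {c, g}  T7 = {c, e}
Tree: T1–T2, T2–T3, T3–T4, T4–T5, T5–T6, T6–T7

No — vertex f appears in no bag.

A tree decomposition must satisfy three properties: every vertex lies in some bag; for every edge, both endpoints lie together in some bag; and for every vertex, the bags containing it form a connected subtree. Here vertex f appears in no bag, so the decomposition is invalid.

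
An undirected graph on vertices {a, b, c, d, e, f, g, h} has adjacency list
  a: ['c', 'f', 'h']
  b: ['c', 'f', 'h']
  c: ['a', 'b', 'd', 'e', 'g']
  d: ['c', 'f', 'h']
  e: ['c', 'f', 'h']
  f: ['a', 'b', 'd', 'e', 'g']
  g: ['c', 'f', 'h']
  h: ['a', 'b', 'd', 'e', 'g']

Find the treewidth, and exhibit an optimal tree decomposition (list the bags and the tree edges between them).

Treewidth 3.
One such decomposition:
Bags: B1 = {a, c, f, h}  B2 = {c, d, f, h}  B3 = {c, e, f, h}  B4 = {c, f, g, h}  B5 = {b, c, f, h}
Tree: B1–B2, B2–B3, B3–B4, B4–B5

Each bag holds 4 vertices, so the decomposition has width 3, which upper-bounds the treewidth. For the lower bound: the 4 vertex sets {a,f}, {d,h}, {c}, {e} are disjoint, each induces a connected subgraph, and every pair is joined by at least one edge of G. Contracting each set to a single vertex therefore yields K_{4} as a minor, and since treewidth is minor-monotone, tw(G) ≥ tw(K_{4}) = 3. Therefore the treewidth is 3.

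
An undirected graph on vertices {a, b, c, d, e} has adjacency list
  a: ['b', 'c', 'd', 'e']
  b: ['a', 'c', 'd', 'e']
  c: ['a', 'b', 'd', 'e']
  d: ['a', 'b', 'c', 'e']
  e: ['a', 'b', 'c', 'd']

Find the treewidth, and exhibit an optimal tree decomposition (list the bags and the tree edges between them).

Treewidth 4.
Bags: B1 = {a, b, c, d, e}
Tree: (single bag)

With just one bag of size 5, the width is 5 − 1 = 4, so tw(G) ≤ 4. Conversely, {a, b, c, d, e} is a clique of size 5, and the vertices of any clique must share a bag in every tree decomposition; so some bag has ≥ 5 vertices and tw(G) ≥ 4. Combining the bounds, tw(G) = 4.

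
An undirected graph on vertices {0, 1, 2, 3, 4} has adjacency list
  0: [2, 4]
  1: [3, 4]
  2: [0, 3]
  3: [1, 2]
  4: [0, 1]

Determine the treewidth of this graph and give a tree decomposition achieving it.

The largest bag has 3 vertices, giving width 2; this decomposition certifies tw(G) ≤ 2. Since 1–4–0–2–3–1 is a cycle in G, G is not acyclic. Forests are exactly the graphs of treewidth ≤ 1, so tw(G) ≥ 2. Combining the bounds, tw(G) = 2.

Treewidth 2.
One such decomposition:
Bags: B1 = {0, 1, 4}  B2 = {0, 1, 2}  B3 = {1, 2, 3}
Tree: B1–B2, B2–B3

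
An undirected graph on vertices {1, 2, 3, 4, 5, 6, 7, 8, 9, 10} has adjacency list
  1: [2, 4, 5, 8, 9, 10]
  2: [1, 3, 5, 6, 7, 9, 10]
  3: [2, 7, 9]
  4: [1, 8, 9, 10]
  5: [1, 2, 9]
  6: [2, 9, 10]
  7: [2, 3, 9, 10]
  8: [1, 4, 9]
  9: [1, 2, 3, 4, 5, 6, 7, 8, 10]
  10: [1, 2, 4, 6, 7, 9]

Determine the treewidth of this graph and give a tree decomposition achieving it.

Every bag has size at most 4, so the width is 4 − 1 = 3 and tw(G) ≤ 3. On the other hand G contains the 4-clique {1, 4, 8, 9}. A clique must lie in a single bag of any decomposition, so no decomposition can have width below 3. Hence tw(G) = 3 exactly.

Treewidth 3.
Bags: B1 = {1, 2, 9, 10}  B2 = {2, 7, 9, 10}  B3 = {2, 6, 9, 10}  B4 = {1, 4, 9, 10}  B5 = {1, 4, 8, 9}  B6 = {1, 2, 5, 9}  B7 = {2, 3, 7, 9}
Tree: B1–B2, B2–B3, B1–B4, B4–B5, B1–B6, B2–B7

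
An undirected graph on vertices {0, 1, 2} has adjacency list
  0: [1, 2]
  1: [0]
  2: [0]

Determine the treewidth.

A width-1 tree decomposition is:
Bags: B1 = {0, 2}  B2 = {0, 1}
Tree: B1–B2
The largest bag has 2 vertices, giving width 1; this decomposition certifies tw(G) ≤ 1. Any graph with an edge has treewidth ≥ 1, and G has the edge 2–0. Hence tw(G) = 1 exactly.

1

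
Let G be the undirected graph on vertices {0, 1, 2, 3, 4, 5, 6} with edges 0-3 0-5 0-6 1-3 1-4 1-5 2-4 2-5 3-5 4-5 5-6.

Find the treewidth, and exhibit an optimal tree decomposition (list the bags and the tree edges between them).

Every bag has size at most 3, so the width is 3 − 1 = 2 and tw(G) ≤ 2. For the lower bound, the 3 vertices {0, 3, 5} are pairwise adjacent, and any tree decomposition puts a clique entirely inside one bag — forcing width ≥ 2. Combining the bounds, tw(G) = 2.

Treewidth 2.
One optimal decomposition is:
Bags: B1 = {1, 3, 5}  B2 = {1, 4, 5}  B3 = {0, 3, 5}  B4 = {2, 4, 5}  B5 = {0, 5, 6}
Tree: B1–B2, B1–B3, B2–B4, B3–B5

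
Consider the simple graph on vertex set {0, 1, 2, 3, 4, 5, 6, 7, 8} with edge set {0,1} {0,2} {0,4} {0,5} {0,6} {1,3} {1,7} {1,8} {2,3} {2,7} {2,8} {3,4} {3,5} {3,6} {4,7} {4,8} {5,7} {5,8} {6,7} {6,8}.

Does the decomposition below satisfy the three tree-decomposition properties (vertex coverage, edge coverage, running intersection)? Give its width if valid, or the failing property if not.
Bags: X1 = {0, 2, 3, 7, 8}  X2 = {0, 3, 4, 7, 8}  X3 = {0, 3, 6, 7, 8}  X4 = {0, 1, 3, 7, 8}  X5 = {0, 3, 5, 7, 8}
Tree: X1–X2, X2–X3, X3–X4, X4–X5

Checking the three conditions: (i) the bags cover all of {0, 1, 2, 3, 4, 5, 6, 7, 8}; (ii) for each edge, some bag contains both endpoints; (iii) the bags containing any fixed vertex form a subtree. All hold, so the decomposition is valid with width 5 − 1 = 4.

Yes; width 4.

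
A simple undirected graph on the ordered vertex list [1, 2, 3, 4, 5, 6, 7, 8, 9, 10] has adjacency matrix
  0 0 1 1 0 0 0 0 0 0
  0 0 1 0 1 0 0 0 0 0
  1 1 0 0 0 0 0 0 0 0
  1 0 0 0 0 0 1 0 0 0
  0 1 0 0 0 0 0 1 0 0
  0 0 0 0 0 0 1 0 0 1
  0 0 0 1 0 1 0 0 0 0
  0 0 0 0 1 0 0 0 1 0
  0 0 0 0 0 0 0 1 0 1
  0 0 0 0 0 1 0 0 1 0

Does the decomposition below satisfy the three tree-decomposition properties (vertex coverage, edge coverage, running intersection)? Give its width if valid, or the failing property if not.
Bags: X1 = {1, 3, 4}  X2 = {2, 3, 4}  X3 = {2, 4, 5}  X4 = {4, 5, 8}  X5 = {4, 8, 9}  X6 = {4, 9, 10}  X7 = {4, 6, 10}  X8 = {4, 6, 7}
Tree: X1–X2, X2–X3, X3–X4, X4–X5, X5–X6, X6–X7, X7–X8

Yes; width 2.

Vertex coverage: the bags together contain {1, 2, 3, 4, 5, 6, 7, 8, 9, 10}, the full vertex set. Edge coverage: each edge of G has both endpoints in at least one bag. Running intersection: for every vertex, the bags containing it form a connected subtree. All three properties hold, so this is a valid tree decomposition of width max|bag| − 1 = 2, and hence tw(G) ≤ 2.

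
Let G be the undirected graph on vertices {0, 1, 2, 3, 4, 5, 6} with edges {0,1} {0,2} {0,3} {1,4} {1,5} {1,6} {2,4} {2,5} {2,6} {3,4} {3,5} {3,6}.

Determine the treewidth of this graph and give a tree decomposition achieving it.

Every bag has size at most 4, so the width is 4 − 1 = 3 and tw(G) ≤ 3. For the lower bound: the 4 vertex sets {2,4}, {3,6}, {1}, {5} are disjoint, each induces a connected subgraph, and every pair is joined by at least one edge of G. Contracting each set to a single vertex therefore yields K_{4} as a minor, and since treewidth is minor-monotone, tw(G) ≥ tw(K_{4}) = 3. Therefore the treewidth is 3.

Treewidth 3.
Bags: B1 = {1, 2, 3, 4}  B2 = {1, 2, 3, 6}  B3 = {1, 2, 3, 5}  B4 = {0, 1, 2, 3}
Tree: B1–B2, B2–B3, B3–B4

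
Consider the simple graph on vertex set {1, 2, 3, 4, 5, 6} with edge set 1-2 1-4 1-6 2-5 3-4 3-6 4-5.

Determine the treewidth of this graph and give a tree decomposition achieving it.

Every bag has size at most 3, so the width is 3 − 1 = 2 and tw(G) ≤ 2. Since 5–2–1–4–5 is a cycle in G, G is not acyclic. Forests are exactly the graphs of treewidth ≤ 1, so tw(G) ≥ 2. Combining the bounds, tw(G) = 2.

Treewidth 2.
One optimal decomposition is:
Bags: B1 = {2, 4, 5}  B2 = {1, 2, 4}  B3 = {1, 3, 4}  B4 = {1, 3, 6}
Tree: B1–B2, B2–B3, B3–B4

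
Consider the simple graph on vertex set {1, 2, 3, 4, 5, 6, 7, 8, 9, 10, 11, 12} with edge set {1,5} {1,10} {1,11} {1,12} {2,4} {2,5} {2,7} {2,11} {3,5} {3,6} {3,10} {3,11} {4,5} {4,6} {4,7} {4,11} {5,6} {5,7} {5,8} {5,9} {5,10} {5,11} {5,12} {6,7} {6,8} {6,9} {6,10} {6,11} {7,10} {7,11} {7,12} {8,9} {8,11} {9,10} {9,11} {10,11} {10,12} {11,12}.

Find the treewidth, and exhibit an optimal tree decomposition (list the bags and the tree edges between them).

Every bag has size at most 5, so the width is 5 − 1 = 4 and tw(G) ≤ 4. For the lower bound, the 5 vertices {1, 5, 10, 11, 12} are pairwise adjacent, and any tree decomposition puts a clique entirely inside one bag — forcing width ≥ 4. Combining the bounds, tw(G) = 4.

Treewidth 4.
One such decomposition:
Bags: B1 = {5, 6, 7, 10, 11}  B2 = {5, 7, 10, 11, 12}  B3 = {4, 5, 6, 7, 11}  B4 = {5, 6, 9, 10, 11}  B5 = {3, 5, 6, 10, 11}  B6 = {2, 4, 5, 7, 11}  B7 = {5, 6, 8, 9, 11}  B8 = {1, 5, 10, 11, 12}
Tree: B1–B2, B1–B3, B1–B4, B1–B5, B3–B6, B4–B7, B2–B8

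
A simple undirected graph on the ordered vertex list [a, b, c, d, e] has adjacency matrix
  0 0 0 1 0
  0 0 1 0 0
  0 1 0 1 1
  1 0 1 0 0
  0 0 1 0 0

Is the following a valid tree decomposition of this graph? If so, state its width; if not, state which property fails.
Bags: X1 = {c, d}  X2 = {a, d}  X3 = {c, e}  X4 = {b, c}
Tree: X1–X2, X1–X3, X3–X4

Yes; width 1.

Vertex coverage: the bags together contain {a, b, c, d, e}, the full vertex set. Edge coverage: each edge of G has both endpoints in at least one bag. Running intersection: for every vertex, the bags containing it form a connected subtree. All three properties hold, so this is a valid tree decomposition of width max|bag| − 1 = 1, and hence tw(G) ≤ 1.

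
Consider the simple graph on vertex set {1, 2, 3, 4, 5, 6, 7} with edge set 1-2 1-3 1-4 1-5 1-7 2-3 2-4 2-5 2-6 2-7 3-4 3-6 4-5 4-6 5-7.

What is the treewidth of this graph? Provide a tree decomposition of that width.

Treewidth 3.
Bags: B1 = {1, 2, 3, 4}  B2 = {1, 2, 4, 5}  B3 = {2, 3, 4, 6}  B4 = {1, 2, 5, 7}
Tree: B1–B2, B1–B3, B2–B4

The largest bag has 4 vertices, giving width 3; this decomposition certifies tw(G) ≤ 3. Conversely, {1, 2, 3, 4} is a clique of size 4, and the vertices of any clique must share a bag in every tree decomposition; so some bag has ≥ 4 vertices and tw(G) ≥ 3. Combining the bounds, tw(G) = 3.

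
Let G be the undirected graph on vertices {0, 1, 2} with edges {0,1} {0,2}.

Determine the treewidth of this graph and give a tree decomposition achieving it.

Treewidth 1.
One such decomposition:
Bags: B1 = {0, 1}  B2 = {0, 2}
Tree: B1–B2

Each bag holds 2 vertices, so the decomposition has width 1, which upper-bounds the treewidth. Any graph with an edge has treewidth ≥ 1, and G has the edge 0–1. Therefore the treewidth is 1.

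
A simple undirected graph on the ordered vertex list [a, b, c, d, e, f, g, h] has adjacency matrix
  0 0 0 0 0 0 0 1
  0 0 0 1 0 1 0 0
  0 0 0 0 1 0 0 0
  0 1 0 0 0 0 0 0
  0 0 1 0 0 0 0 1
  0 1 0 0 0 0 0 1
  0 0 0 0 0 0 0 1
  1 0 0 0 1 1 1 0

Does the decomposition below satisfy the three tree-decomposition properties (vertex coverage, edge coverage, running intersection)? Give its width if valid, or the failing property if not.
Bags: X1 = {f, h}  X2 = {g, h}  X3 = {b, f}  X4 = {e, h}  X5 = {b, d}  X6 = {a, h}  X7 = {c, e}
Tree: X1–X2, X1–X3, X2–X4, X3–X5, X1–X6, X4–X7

Every vertex of G appears in some bag (union = {a, b, c, d, e, f, g, h}); every edge is covered by a bag; and for each vertex v the set of bags containing v is connected in the bag tree. The decomposition is therefore valid. The largest bag has 2 vertices, so the width is 1.

Yes; width 1.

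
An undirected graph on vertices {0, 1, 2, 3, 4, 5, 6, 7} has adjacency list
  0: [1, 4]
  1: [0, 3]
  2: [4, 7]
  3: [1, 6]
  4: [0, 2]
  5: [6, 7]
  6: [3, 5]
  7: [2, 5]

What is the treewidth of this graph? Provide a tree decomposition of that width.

Treewidth 2.
One optimal decomposition is:
Bags: B1 = {2, 4, 7}  B2 = {0, 4, 7}  B3 = {0, 1, 7}  B4 = {1, 3, 7}  B5 = {3, 6, 7}  B6 = {5, 6, 7}
Tree: B1–B2, B2–B3, B3–B4, B4–B5, B5–B6

The largest bag has 3 vertices, giving width 2; this decomposition certifies tw(G) ≤ 2. The edges 7–2–4–0–1–3–6–5–7 form a cycle, so G is not a tree and its treewidth is at least 2. Combining the bounds, tw(G) = 2.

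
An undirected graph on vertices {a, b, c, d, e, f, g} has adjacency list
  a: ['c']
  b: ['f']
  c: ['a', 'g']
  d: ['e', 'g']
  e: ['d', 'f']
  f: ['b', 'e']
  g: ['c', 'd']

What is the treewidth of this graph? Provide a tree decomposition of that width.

Each bag holds 2 vertices, so the decomposition has width 1, which upper-bounds the treewidth. Since G has at least one edge (e.g. b–f), it is not an edgeless graph, so tw(G) ≥ 1. Therefore the treewidth is 1.

Treewidth 1.
One optimal decomposition is:
Bags: B1 = {b, f}  B2 = {e, f}  B3 = {d, e}  B4 = {d, g}  B5 = {c, g}  B6 = {a, c}
Tree: B1–B2, B2–B3, B3–B4, B4–B5, B5–B6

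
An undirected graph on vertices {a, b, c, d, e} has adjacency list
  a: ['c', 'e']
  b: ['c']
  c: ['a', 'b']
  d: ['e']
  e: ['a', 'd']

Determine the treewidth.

1

A width-1 tree decomposition is:
Bags: B1 = {d, e}  B2 = {a, e}  B3 = {a, c}  B4 = {b, c}
Tree: B1–B2, B2–B3, B3–B4
Every bag has size at most 2, so the width is 2 − 1 = 1 and tw(G) ≤ 1. G has an edge, so its treewidth is at least 1. Hence tw(G) = 1 exactly.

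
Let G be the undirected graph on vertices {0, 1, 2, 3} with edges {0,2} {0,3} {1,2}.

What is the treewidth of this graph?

1

A width-1 tree decomposition is:
Bags: B1 = {0, 3}  B2 = {0, 2}  B3 = {1, 2}
Tree: B1–B2, B2–B3
Each bag holds 2 vertices, so the decomposition has width 1, which upper-bounds the treewidth. Since G has at least one edge (e.g. 3–0), it is not an edgeless graph, so tw(G) ≥ 1. Combining the bounds, tw(G) = 1.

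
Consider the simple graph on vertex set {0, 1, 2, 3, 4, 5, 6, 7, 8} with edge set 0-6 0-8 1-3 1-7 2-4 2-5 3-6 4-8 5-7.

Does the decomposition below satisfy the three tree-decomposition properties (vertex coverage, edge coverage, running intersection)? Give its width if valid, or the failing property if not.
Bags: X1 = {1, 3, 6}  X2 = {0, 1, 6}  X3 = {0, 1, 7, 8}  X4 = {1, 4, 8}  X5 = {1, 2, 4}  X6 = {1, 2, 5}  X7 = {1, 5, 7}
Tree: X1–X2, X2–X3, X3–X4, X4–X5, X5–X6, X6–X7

A tree decomposition must satisfy three properties: every vertex lies in some bag; for every edge, both endpoints lie together in some bag; and for every vertex, the bags containing it form a connected subtree. Here bags containing vertex 7 are not connected in the tree, so the decomposition is invalid.

No — bags containing vertex 7 are not connected in the tree.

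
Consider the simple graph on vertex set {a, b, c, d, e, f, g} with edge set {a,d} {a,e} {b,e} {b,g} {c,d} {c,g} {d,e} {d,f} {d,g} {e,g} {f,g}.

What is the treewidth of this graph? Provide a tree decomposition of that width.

Treewidth 2.
One such decomposition:
Bags: B1 = {d, e, g}  B2 = {a, d, e}  B3 = {b, e, g}  B4 = {c, d, g}  B5 = {d, f, g}
Tree: B1–B2, B1–B3, B1–B4, B4–B5

Every bag has size at most 3, so the width is 3 − 1 = 2 and tw(G) ≤ 2. On the other hand G contains the 3-clique {d, e, g}. A clique must lie in a single bag of any decomposition, so no decomposition can have width below 2. The upper and lower bounds meet at 2, so that is the treewidth.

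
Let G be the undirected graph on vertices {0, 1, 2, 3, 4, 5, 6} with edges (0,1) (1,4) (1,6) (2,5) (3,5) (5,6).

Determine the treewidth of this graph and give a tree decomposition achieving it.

The largest bag has 2 vertices, giving width 1; this decomposition certifies tw(G) ≤ 1. G has an edge, so its treewidth is at least 1. Hence tw(G) = 1 exactly.

Treewidth 1.
One such decomposition:
Bags: B1 = {1, 6}  B2 = {0, 1}  B3 = {5, 6}  B4 = {2, 5}  B5 = {3, 5}  B6 = {1, 4}
Tree: B1–B2, B1–B3, B3–B4, B3–B5, B2–B6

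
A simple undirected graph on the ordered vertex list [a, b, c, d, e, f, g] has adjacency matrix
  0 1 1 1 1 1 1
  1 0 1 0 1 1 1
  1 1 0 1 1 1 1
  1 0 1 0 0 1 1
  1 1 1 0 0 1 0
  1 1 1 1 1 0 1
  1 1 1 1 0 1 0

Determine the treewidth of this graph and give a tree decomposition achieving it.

Treewidth 4.
One such decomposition:
Bags: B1 = {a, c, d, f, g}  B2 = {a, b, c, f, g}  B3 = {a, b, c, e, f}
Tree: B1–B2, B2–B3

Each bag holds 5 vertices, so the decomposition has width 4, which upper-bounds the treewidth. Conversely, {a, c, d, f, g} is a clique of size 5, and the vertices of any clique must share a bag in every tree decomposition; so some bag has ≥ 5 vertices and tw(G) ≥ 4. Therefore the treewidth is 4.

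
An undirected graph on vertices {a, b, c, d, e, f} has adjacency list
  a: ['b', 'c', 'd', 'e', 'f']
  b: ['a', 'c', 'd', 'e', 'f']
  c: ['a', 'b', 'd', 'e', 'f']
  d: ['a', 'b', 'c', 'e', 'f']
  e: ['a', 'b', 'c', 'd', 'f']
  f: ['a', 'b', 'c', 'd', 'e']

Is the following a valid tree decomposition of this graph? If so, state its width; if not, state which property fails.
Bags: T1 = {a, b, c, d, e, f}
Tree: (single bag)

Yes; width 5.

Checking the three conditions: (i) the bags cover all of {a, b, c, d, e, f}; (ii) for each edge, some bag contains both endpoints; (iii) the bags containing any fixed vertex form a subtree. All hold, so the decomposition is valid with width 6 − 1 = 5.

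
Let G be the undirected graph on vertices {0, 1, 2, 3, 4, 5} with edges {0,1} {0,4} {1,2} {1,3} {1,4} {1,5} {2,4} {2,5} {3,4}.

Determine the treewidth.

2

A width-2 tree decomposition is:
Bags: B1 = {1, 2, 4}  B2 = {0, 1, 4}  B3 = {1, 2, 5}  B4 = {1, 3, 4}
Tree: B1–B2, B1–B3, B2–B4
Every bag has size at most 3, so the width is 3 − 1 = 2 and tw(G) ≤ 2. Conversely, {0, 1, 4} is a clique of size 3, and the vertices of any clique must share a bag in every tree decomposition; so some bag has ≥ 3 vertices and tw(G) ≥ 2. Hence tw(G) = 2 exactly.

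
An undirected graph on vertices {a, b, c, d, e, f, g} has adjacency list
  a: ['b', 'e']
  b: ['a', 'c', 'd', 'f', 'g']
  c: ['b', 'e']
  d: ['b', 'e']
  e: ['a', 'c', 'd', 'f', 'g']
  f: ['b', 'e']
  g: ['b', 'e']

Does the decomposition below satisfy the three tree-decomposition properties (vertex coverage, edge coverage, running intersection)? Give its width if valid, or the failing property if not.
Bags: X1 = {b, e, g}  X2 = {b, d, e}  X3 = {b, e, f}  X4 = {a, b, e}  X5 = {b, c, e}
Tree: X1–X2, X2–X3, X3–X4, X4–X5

Yes; width 2.

Vertex coverage: the bags together contain {a, b, c, d, e, f, g}, the full vertex set. Edge coverage: each edge of G has both endpoints in at least one bag. Running intersection: for every vertex, the bags containing it form a connected subtree. All three properties hold, so this is a valid tree decomposition of width max|bag| − 1 = 2, and hence tw(G) ≤ 2.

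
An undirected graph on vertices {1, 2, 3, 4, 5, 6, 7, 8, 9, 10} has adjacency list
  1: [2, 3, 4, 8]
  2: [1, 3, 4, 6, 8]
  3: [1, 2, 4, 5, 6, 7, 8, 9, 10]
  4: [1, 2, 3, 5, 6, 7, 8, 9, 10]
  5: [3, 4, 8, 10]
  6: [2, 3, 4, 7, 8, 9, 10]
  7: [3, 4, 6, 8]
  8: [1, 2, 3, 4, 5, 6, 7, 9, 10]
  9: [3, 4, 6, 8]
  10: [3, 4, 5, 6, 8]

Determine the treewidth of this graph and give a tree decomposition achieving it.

Treewidth 4.
One optimal decomposition is:
Bags: B1 = {3, 4, 6, 8, 9}  B2 = {2, 3, 4, 6, 8}  B3 = {3, 4, 6, 8, 10}  B4 = {3, 4, 5, 8, 10}  B5 = {3, 4, 6, 7, 8}  B6 = {1, 2, 3, 4, 8}
Tree: B1–B2, B1–B3, B3–B4, B3–B5, B2–B6

Each bag holds 5 vertices, so the decomposition has width 4, which upper-bounds the treewidth. Conversely, {1, 2, 3, 4, 8} is a clique of size 5, and the vertices of any clique must share a bag in every tree decomposition; so some bag has ≥ 5 vertices and tw(G) ≥ 4. The upper and lower bounds meet at 4, so that is the treewidth.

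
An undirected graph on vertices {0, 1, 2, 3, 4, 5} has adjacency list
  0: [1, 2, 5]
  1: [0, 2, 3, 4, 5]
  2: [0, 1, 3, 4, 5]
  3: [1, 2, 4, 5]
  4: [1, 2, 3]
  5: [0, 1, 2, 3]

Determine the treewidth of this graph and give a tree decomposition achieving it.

Treewidth 3.
One optimal decomposition is:
Bags: B1 = {1, 2, 3, 4}  B2 = {1, 2, 3, 5}  B3 = {0, 1, 2, 5}
Tree: B1–B2, B2–B3

The largest bag has 4 vertices, giving width 3; this decomposition certifies tw(G) ≤ 3. For the lower bound, the 4 vertices {0, 1, 2, 5} are pairwise adjacent, and any tree decomposition puts a clique entirely inside one bag — forcing width ≥ 3. Combining the bounds, tw(G) = 3.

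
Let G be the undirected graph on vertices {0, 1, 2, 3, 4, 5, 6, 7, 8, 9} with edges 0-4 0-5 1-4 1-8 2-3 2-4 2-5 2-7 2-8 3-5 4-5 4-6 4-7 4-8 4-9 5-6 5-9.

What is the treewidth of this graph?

A width-2 tree decomposition is:
Bags: B1 = {0, 4, 5}  B2 = {2, 4, 5}  B3 = {4, 5, 9}  B4 = {2, 4, 7}  B5 = {2, 3, 5}  B6 = {4, 5, 6}  B7 = {2, 4, 8}  B8 = {1, 4, 8}
Tree: B1–B2, B2–B3, B2–B4, B2–B5, B3–B6, B2–B7, B7–B8
Each bag holds 3 vertices, so the decomposition has width 2, which upper-bounds the treewidth. Conversely, {2, 3, 5} is a clique of size 3, and the vertices of any clique must share a bag in every tree decomposition; so some bag has ≥ 3 vertices and tw(G) ≥ 2. Combining the bounds, tw(G) = 2.

2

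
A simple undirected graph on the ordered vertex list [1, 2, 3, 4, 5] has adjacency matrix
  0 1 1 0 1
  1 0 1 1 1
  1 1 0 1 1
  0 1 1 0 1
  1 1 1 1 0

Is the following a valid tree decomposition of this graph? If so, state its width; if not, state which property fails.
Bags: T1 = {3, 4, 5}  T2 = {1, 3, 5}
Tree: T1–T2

No — vertex 2 appears in no bag.

A tree decomposition must satisfy three properties: every vertex lies in some bag; for every edge, both endpoints lie together in some bag; and for every vertex, the bags containing it form a connected subtree. Here vertex 2 appears in no bag, so the decomposition is invalid.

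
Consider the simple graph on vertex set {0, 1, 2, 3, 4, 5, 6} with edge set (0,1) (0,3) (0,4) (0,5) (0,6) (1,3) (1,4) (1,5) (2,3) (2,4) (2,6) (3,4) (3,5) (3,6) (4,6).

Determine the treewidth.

3

A width-3 tree decomposition is:
Bags: B1 = {0, 3, 4, 6}  B2 = {2, 3, 4, 6}  B3 = {0, 1, 3, 4}  B4 = {0, 1, 3, 5}
Tree: B1–B2, B1–B3, B3–B4
Every bag has size at most 4, so the width is 4 − 1 = 3 and tw(G) ≤ 3. On the other hand G contains the 4-clique {0, 1, 3, 4}. A clique must lie in a single bag of any decomposition, so no decomposition can have width below 3. Therefore the treewidth is 3.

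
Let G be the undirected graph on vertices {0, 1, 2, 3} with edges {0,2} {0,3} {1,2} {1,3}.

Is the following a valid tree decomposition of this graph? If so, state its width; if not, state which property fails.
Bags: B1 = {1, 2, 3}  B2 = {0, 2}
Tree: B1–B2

No — edge (3,0) lies in no bag.

A tree decomposition must satisfy three properties: every vertex lies in some bag; for every edge, both endpoints lie together in some bag; and for every vertex, the bags containing it form a connected subtree. Here edge (3,0) lies in no bag, so the decomposition is invalid.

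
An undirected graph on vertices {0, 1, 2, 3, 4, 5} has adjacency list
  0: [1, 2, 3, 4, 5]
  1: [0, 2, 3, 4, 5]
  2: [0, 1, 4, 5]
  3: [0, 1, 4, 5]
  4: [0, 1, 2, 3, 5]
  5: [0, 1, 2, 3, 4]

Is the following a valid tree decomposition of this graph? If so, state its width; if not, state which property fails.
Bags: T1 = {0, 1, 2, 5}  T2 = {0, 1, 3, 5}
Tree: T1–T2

A tree decomposition must satisfy three properties: every vertex lies in some bag; for every edge, both endpoints lie together in some bag; and for every vertex, the bags containing it form a connected subtree. Here vertex 4 appears in no bag, so the decomposition is invalid.

No — vertex 4 appears in no bag.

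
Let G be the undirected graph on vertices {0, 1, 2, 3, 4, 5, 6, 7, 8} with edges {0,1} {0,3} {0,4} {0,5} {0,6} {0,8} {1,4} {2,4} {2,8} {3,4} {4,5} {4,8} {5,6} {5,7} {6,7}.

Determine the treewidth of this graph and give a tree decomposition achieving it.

Treewidth 2.
One such decomposition:
Bags: B1 = {0, 4, 5}  B2 = {0, 1, 4}  B3 = {0, 3, 4}  B4 = {0, 4, 8}  B5 = {0, 5, 6}  B6 = {2, 4, 8}  B7 = {5, 6, 7}
Tree: B1–B2, B2–B3, B1–B4, B1–B5, B4–B6, B5–B7

The largest bag has 3 vertices, giving width 2; this decomposition certifies tw(G) ≤ 2. On the other hand G contains the 3-clique {0, 4, 8}. A clique must lie in a single bag of any decomposition, so no decomposition can have width below 2. The upper and lower bounds meet at 2, so that is the treewidth.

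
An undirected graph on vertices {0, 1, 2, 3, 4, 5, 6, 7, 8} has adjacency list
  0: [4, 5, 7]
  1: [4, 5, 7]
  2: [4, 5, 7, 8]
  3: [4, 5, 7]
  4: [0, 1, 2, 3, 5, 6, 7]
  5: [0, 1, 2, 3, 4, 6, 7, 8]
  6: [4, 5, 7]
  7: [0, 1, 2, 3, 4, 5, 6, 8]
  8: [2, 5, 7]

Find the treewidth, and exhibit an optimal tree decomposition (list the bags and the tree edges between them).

Treewidth 3.
One optimal decomposition is:
Bags: B1 = {2, 4, 5, 7}  B2 = {3, 4, 5, 7}  B3 = {0, 4, 5, 7}  B4 = {1, 4, 5, 7}  B5 = {4, 5, 6, 7}  B6 = {2, 5, 7, 8}
Tree: B1–B2, B1–B3, B1–B4, B4–B5, B1–B6

The largest bag has 4 vertices, giving width 3; this decomposition certifies tw(G) ≤ 3. On the other hand G contains the 4-clique {2, 5, 7, 8}. A clique must lie in a single bag of any decomposition, so no decomposition can have width below 3. The upper and lower bounds meet at 3, so that is the treewidth.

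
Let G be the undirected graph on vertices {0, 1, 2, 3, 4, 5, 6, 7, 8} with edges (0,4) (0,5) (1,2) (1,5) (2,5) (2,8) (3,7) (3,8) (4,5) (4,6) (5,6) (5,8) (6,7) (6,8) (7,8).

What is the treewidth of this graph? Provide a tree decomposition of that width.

Treewidth 2.
Bags: B1 = {5, 6, 8}  B2 = {2, 5, 8}  B3 = {6, 7, 8}  B4 = {4, 5, 6}  B5 = {0, 4, 5}  B6 = {3, 7, 8}  B7 = {1, 2, 5}
Tree: B1–B2, B1–B3, B1–B4, B4–B5, B3–B6, B2–B7

Each bag holds 3 vertices, so the decomposition has width 2, which upper-bounds the treewidth. For the lower bound, the 3 vertices {3, 7, 8} are pairwise adjacent, and any tree decomposition puts a clique entirely inside one bag — forcing width ≥ 2. Therefore the treewidth is 2.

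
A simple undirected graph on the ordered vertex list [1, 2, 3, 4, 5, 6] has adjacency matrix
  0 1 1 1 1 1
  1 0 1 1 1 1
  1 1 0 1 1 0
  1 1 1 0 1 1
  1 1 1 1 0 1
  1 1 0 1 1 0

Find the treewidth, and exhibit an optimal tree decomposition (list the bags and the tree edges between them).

Every bag has size at most 5, so the width is 5 − 1 = 4 and tw(G) ≤ 4. Conversely, {1, 2, 3, 4, 5} is a clique of size 5, and the vertices of any clique must share a bag in every tree decomposition; so some bag has ≥ 5 vertices and tw(G) ≥ 4. Hence tw(G) = 4 exactly.

Treewidth 4.
One optimal decomposition is:
Bags: B1 = {1, 2, 4, 5, 6}  B2 = {1, 2, 3, 4, 5}
Tree: B1–B2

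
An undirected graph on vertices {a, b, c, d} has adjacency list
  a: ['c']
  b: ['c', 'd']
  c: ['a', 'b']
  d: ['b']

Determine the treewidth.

1

A width-1 tree decomposition is:
Bags: B1 = {b, d}  B2 = {b, c}  B3 = {a, c}
Tree: B1–B2, B2–B3
Each bag holds 2 vertices, so the decomposition has width 1, which upper-bounds the treewidth. Any graph with an edge has treewidth ≥ 1, and G has the edge d–b. Therefore the treewidth is 1.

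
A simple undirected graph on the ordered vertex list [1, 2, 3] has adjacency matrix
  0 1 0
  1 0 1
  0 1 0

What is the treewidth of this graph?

A width-1 tree decomposition is:
Bags: B1 = {2, 3}  B2 = {1, 2}
Tree: B1–B2
The largest bag has 2 vertices, giving width 1; this decomposition certifies tw(G) ≤ 1. G has an edge, so its treewidth is at least 1. Combining the bounds, tw(G) = 1.

1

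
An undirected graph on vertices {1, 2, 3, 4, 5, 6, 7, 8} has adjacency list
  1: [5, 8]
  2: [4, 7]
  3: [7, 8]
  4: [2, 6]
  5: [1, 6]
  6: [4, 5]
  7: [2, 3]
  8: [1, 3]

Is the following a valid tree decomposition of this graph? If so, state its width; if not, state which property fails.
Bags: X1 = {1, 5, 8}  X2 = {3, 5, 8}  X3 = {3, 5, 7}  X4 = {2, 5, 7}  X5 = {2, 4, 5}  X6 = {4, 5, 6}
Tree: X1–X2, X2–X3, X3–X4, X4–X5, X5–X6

Yes; width 2.

Checking the three conditions: (i) the bags cover all of {1, 2, 3, 4, 5, 6, 7, 8}; (ii) for each edge, some bag contains both endpoints; (iii) the bags containing any fixed vertex form a subtree. All hold, so the decomposition is valid with width 3 − 1 = 2.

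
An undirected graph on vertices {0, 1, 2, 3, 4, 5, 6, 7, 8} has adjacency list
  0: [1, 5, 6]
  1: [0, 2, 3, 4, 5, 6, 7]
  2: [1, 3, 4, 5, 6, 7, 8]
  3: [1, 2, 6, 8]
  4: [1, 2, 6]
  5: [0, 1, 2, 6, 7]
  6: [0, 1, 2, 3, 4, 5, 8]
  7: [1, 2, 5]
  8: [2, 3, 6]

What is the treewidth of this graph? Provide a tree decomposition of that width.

Treewidth 3.
One optimal decomposition is:
Bags: B1 = {1, 2, 4, 6}  B2 = {1, 2, 5, 6}  B3 = {0, 1, 5, 6}  B4 = {1, 2, 3, 6}  B5 = {2, 3, 6, 8}  B6 = {1, 2, 5, 7}
Tree: B1–B2, B2–B3, B1–B4, B4–B5, B2–B6

Each bag holds 4 vertices, so the decomposition has width 3, which upper-bounds the treewidth. For the lower bound, the 4 vertices {2, 3, 6, 8} are pairwise adjacent, and any tree decomposition puts a clique entirely inside one bag — forcing width ≥ 3. Combining the bounds, tw(G) = 3.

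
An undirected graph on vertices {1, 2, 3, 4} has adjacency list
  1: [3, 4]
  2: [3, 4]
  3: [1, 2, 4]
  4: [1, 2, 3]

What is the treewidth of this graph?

A width-2 tree decomposition is:
Bags: B1 = {1, 3, 4}  B2 = {2, 3, 4}
Tree: B1–B2
Every bag has size at most 3, so the width is 3 − 1 = 2 and tw(G) ≤ 2. Conversely, {1, 3, 4} is a clique of size 3, and the vertices of any clique must share a bag in every tree decomposition; so some bag has ≥ 3 vertices and tw(G) ≥ 2. The upper and lower bounds meet at 2, so that is the treewidth.

2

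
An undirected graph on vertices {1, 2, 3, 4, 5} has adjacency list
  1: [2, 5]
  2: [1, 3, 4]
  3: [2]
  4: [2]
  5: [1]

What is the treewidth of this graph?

A width-1 tree decomposition is:
Bags: B1 = {2, 4}  B2 = {2, 3}  B3 = {1, 2}  B4 = {1, 5}
Tree: B1–B2, B1–B3, B3–B4
Every bag has size at most 2, so the width is 2 − 1 = 1 and tw(G) ≤ 1. Since G has at least one edge (e.g. 4–2), it is not an edgeless graph, so tw(G) ≥ 1. Hence tw(G) = 1 exactly.

1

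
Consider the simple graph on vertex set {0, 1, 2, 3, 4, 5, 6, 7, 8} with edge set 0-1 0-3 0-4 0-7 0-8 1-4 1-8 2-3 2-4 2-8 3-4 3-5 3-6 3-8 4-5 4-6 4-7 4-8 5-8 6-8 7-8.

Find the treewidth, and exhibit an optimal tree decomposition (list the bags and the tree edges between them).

Treewidth 3.
Bags: B1 = {0, 1, 4, 8}  B2 = {0, 3, 4, 8}  B3 = {0, 4, 7, 8}  B4 = {2, 3, 4, 8}  B5 = {3, 4, 6, 8}  B6 = {3, 4, 5, 8}
Tree: B1–B2, B1–B3, B2–B4, B4–B5, B5–B6

Every bag has size at most 4, so the width is 4 − 1 = 3 and tw(G) ≤ 3. On the other hand G contains the 4-clique {0, 1, 4, 8}. A clique must lie in a single bag of any decomposition, so no decomposition can have width below 3. Combining the bounds, tw(G) = 3.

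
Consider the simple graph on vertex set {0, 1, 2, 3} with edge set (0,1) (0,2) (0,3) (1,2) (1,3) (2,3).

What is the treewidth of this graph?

3

A width-3 tree decomposition is:
Bags: B1 = {0, 1, 2, 3}
Tree: (single bag)
A single bag containing all 4 vertices is trivially a valid decomposition of width 3. On the other hand G contains the 4-clique {0, 1, 2, 3}. A clique must lie in a single bag of any decomposition, so no decomposition can have width below 3. Therefore the treewidth is 3.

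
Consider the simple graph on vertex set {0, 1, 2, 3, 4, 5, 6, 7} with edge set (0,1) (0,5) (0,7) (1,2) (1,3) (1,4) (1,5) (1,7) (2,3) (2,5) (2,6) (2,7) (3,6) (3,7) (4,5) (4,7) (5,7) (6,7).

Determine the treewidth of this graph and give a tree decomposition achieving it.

The largest bag has 4 vertices, giving width 3; this decomposition certifies tw(G) ≤ 3. Conversely, {1, 2, 3, 7} is a clique of size 4, and the vertices of any clique must share a bag in every tree decomposition; so some bag has ≥ 4 vertices and tw(G) ≥ 3. Therefore the treewidth is 3.

Treewidth 3.
One such decomposition:
Bags: B1 = {1, 2, 3, 7}  B2 = {2, 3, 6, 7}  B3 = {1, 2, 5, 7}  B4 = {1, 4, 5, 7}  B5 = {0, 1, 5, 7}
Tree: B1–B2, B1–B3, B3–B4, B4–B5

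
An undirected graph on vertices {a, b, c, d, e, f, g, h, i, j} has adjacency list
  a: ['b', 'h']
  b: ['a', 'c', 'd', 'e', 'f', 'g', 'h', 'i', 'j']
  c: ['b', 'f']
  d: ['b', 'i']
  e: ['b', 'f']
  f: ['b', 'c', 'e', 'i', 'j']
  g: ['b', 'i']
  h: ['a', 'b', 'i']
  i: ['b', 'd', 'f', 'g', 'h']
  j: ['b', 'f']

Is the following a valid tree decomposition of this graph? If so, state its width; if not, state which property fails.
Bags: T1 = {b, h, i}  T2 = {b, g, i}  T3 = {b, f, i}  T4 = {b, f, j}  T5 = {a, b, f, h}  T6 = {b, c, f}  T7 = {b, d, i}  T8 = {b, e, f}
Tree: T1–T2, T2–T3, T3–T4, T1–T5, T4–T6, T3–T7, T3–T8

A tree decomposition must satisfy three properties: every vertex lies in some bag; for every edge, both endpoints lie together in some bag; and for every vertex, the bags containing it form a connected subtree. Here bags containing vertex f are not connected in the tree, so the decomposition is invalid.

No — bags containing vertex f are not connected in the tree.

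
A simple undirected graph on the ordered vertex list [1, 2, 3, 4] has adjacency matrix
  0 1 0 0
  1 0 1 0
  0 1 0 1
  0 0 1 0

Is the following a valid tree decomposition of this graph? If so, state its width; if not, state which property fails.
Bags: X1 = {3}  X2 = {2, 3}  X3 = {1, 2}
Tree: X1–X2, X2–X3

A tree decomposition must satisfy three properties: every vertex lies in some bag; for every edge, both endpoints lie together in some bag; and for every vertex, the bags containing it form a connected subtree. Here vertex 4 appears in no bag, so the decomposition is invalid.

No — vertex 4 appears in no bag.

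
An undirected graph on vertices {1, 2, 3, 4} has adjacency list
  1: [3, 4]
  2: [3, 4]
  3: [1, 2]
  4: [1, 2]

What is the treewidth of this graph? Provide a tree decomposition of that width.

The largest bag has 3 vertices, giving width 2; this decomposition certifies tw(G) ≤ 2. The edges 4–2–3–1–4 form a cycle, so G is not a tree and its treewidth is at least 2. The upper and lower bounds meet at 2, so that is the treewidth.

Treewidth 2.
One optimal decomposition is:
Bags: B1 = {2, 3, 4}  B2 = {1, 3, 4}
Tree: B1–B2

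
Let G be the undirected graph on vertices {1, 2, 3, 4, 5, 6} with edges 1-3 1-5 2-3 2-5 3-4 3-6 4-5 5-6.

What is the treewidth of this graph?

A width-2 tree decomposition is:
Bags: B1 = {1, 3, 5}  B2 = {2, 3, 5}  B3 = {3, 5, 6}  B4 = {3, 4, 5}
Tree: B1–B2, B2–B3, B3–B4
Each bag holds 3 vertices, so the decomposition has width 2, which upper-bounds the treewidth. The edges 1–5–2–3–1 form a cycle, so G is not a tree and its treewidth is at least 2. Hence tw(G) = 2 exactly.

2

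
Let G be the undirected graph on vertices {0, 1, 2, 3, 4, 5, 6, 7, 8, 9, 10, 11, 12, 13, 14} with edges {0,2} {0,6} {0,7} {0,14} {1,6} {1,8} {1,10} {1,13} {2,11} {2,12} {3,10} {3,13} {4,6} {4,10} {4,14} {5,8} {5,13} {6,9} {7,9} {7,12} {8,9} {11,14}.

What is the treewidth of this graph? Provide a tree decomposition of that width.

The largest bag has 4 vertices, giving width 3; this decomposition certifies tw(G) ≤ 3. For the lower bound: the 4 vertex sets {2,11,12}, {14}, {0}, {4,6,7,9} are disjoint, each induces a connected subgraph, and every pair is joined by at least one edge of G. Contracting each set to a single vertex therefore yields K_{4} as a minor, and since treewidth is minor-monotone, tw(G) ≥ tw(K_{4}) = 3. The upper and lower bounds meet at 3, so that is the treewidth.

Treewidth 3.
One such decomposition:
Bags: B1 = {2, 11, 12, 14}  B2 = {0, 2, 12, 14}  B3 = {0, 7, 12, 14}  B4 = {0, 4, 7, 14}  B5 = {0, 4, 6, 7}  B6 = {4, 6, 7, 9}  B7 = {4, 6, 9, 10}  B8 = {1, 6, 9, 10}  B9 = {1, 8, 9, 10}  B10 = {1, 3, 8, 10}  B11 = {1, 3, 8, 13}  B12 = {3, 5, 8, 13}
Tree: B1–B2, B2–B3, B3–B4, B4–B5, B5–B6, B6–B7, B7–B8, B8–B9, B9–B10, B10–B11, B11–B12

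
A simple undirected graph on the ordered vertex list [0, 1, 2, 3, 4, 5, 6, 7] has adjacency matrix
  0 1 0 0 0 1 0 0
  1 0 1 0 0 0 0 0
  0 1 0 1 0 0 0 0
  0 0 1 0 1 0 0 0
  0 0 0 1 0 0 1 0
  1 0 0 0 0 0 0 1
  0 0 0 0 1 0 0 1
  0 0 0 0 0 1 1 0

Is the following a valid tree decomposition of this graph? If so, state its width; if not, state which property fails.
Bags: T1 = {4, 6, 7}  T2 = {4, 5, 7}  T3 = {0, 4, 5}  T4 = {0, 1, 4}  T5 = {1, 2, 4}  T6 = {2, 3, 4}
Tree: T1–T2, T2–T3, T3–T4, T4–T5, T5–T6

Every vertex of G appears in some bag (union = {0, 1, 2, 3, 4, 5, 6, 7}); every edge is covered by a bag; and for each vertex v the set of bags containing v is connected in the bag tree. The decomposition is therefore valid. The largest bag has 3 vertices, so the width is 2.

Yes; width 2.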